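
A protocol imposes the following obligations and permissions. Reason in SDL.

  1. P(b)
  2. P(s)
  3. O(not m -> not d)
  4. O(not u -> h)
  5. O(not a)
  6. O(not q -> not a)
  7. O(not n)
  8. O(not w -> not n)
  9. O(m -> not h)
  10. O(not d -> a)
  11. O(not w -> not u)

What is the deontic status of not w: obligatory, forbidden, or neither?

From premise 5 we have O(not a).
Premise 10, O(not d -> a), contraposes to O(not a -> d); with O(not a) we get O(d).
Premise 3 is O(not m -> not d); contrapositively O(d -> m). Since O(d) holds, K gives O(m).
With premise 9, O(m -> not h), the K-axiom yields O(not h).
Premise 4, O(not u -> h), contraposes to O(not h -> u); with O(not h) we get O(u).
Premise 11, O(not w -> not u), contraposes to O(u -> w); with O(u) we get O(w).
Premises 1, 2, 6, 7, 8 do not contribute to this derivation.
Thus O(w), which is F(not w): not w is forbidden.

Forbidden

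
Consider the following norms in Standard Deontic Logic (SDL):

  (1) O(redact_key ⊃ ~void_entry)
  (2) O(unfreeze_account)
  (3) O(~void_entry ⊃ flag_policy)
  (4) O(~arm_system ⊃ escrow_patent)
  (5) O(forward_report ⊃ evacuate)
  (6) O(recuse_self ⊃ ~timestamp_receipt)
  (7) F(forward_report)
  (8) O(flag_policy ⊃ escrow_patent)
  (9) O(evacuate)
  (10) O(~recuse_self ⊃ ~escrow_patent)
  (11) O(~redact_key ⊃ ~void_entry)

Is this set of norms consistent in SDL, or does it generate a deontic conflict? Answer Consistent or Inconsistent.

Consistent

Premise 5 is O(forward_report ⊃ evacuate); even if O(evacuate) held, inferring O(forward_report) would be affirming the consequent — invalid.
So O(forward_report) is not derivable, and the apparent clash with O(~forward_report) does not arise.
A world satisfying every obligation exists (e.g. arm_system=false, escrow_patent=true, evacuate=true, flag_policy=true, forward_report=false, recuse_self=true, redact_key=false, timestamp_receipt=false, unfreeze_account=true, void_entry=false); no atom is both obligatory and forbidden, so the set is consistent.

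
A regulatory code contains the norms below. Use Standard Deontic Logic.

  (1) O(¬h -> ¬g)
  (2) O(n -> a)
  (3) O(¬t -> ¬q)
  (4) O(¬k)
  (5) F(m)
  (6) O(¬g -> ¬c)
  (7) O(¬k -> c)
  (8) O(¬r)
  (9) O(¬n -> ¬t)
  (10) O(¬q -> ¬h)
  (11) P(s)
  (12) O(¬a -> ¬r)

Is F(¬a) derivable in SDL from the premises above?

Yes

From premise 4 we have O(¬k).
With premise 7, O(¬k -> c), the K-axiom yields O(c).
The contrapositive of premise 6 (O(¬g -> ¬c)) is O(c -> g), and O(c) is already established, so O(g).
Premise 1 is O(¬h -> ¬g); contrapositively O(g -> h). Since O(g) holds, K gives O(h).
Premise 10 is O(¬q -> ¬h); contrapositively O(h -> q). Since O(h) holds, K gives O(q).
The contrapositive of premise 3 (O(¬t -> ¬q)) is O(q -> t), and O(q) is already established, so O(t).
Premise 9 is O(¬n -> ¬t); contrapositively O(t -> n). Since O(t) holds, K gives O(n).
From O(n) and premise 2, O(n -> a), we obtain O(a).
Premises 5, 8, 11, 12 do not contribute to this derivation.
So O(a) holds, i.e. F(¬a). The claim follows.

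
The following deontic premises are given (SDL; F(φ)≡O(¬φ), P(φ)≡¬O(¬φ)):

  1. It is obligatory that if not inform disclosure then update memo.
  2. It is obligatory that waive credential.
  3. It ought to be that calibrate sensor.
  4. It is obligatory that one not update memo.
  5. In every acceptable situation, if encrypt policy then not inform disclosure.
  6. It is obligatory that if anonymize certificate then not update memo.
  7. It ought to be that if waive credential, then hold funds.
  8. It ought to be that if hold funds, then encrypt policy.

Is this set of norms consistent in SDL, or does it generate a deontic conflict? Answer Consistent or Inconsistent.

Inconsistent

From premise 4 we have O(¬update_memo).
The contrapositive of premise 1 (O(¬inform_disclosure → update_memo)) is O(¬update_memo → inform_disclosure), and O(¬update_memo) is already established, so O(inform_disclosure).
The contrapositive of premise 5 (O(encrypt_policy → ¬inform_disclosure)) is O(inform_disclosure → ¬encrypt_policy), and O(inform_disclosure) is already established, so O(¬encrypt_policy).
The contrapositive of premise 8 (O(hold_funds → encrypt_policy)) is O(¬encrypt_policy → ¬hold_funds), and O(¬encrypt_policy) is already established, so O(¬hold_funds).
Premise 7, O(waive_credential → hold_funds), contraposes to O(¬hold_funds → ¬waive_credential); with O(¬hold_funds) we get O(¬waive_credential).
Yet premise 2 states O(waive_credential).
We now have both O(¬waive_credential) and O(waive_credential) — waive_credential is simultaneously obligatory and forbidden, violating the D-axiom.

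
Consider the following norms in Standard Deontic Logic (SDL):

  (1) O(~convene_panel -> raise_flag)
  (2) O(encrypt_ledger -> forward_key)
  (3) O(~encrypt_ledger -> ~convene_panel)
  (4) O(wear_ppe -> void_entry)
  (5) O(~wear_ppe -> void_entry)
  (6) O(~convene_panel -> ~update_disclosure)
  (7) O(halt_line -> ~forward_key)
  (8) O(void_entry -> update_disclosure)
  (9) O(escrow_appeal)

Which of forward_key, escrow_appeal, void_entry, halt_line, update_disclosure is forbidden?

halt_line

Premises 4 and 5 are O(wear_ppe -> void_entry) and O(~wear_ppe -> void_entry); every ideal world satisfies wear_ppe or ~wear_ppe, so in either case void_entry holds — hence O(void_entry).
With premise 8, O(void_entry -> update_disclosure), the K-axiom yields O(update_disclosure).
The contrapositive of premise 6 (O(~convene_panel -> ~update_disclosure)) is O(update_disclosure -> convene_panel), and O(update_disclosure) is already established, so O(convene_panel).
Premise 3, O(~encrypt_ledger -> ~convene_panel), contraposes to O(convene_panel -> encrypt_ledger); with O(convene_panel) we get O(encrypt_ledger).
From O(encrypt_ledger) and premise 2, O(encrypt_ledger -> forward_key), we obtain O(forward_key).
The contrapositive of premise 7 (O(halt_line -> ~forward_key)) is O(forward_key -> ~halt_line), and O(forward_key) is already established, so O(~halt_line).
So O(~halt_line) holds, i.e. halt_line is forbidden. None of the other listed options is forbidden under the premises.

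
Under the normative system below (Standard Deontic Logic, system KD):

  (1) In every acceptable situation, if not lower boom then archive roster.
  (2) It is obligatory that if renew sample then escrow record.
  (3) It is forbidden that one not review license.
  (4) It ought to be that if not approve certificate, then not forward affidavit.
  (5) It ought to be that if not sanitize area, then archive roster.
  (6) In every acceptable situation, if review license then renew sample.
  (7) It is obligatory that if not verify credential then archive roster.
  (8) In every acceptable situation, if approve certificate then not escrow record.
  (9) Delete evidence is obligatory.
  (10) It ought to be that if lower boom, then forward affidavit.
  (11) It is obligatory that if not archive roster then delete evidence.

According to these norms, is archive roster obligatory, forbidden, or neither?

Obligatory

Premise 3, F(¬review_license), is equivalent to O(review_license).
With premise 6, O(review_license → renew_sample), the K-axiom yields O(renew_sample).
With premise 2, O(renew_sample → escrow_record), the K-axiom yields O(escrow_record).
Premise 8, O(approve_certificate → ¬escrow_record), contraposes to O(escrow_record → ¬approve_certificate); with O(escrow_record) we get O(¬approve_certificate).
Applying K to premise 4 (O(¬approve_certificate → ¬forward_affidavit)) and O(¬approve_certificate) yields O(¬forward_affidavit).
The contrapositive of premise 10 (O(lower_boom → forward_affidavit)) is O(¬forward_affidavit → ¬lower_boom), and O(¬forward_affidavit) is already established, so O(¬lower_boom).
With premise 1, O(¬lower_boom → archive_roster), the K-axiom yields O(archive_roster).
Premises 5, 7, 9, 11 do not contribute to this derivation.
Hence archive_roster is obligatory.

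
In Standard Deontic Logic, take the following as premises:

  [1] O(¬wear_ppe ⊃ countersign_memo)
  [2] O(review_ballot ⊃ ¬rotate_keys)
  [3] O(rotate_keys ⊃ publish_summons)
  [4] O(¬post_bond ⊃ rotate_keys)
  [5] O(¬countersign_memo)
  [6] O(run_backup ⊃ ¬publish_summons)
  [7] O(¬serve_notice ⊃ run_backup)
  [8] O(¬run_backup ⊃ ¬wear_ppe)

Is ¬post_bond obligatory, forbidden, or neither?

Premise 5 gives O(¬countersign_memo).
Premise 1 is O(¬wear_ppe ⊃ countersign_memo); contrapositively O(¬countersign_memo ⊃ wear_ppe). Since O(¬countersign_memo) holds, K gives O(wear_ppe).
Premise 8 is O(¬run_backup ⊃ ¬wear_ppe); contrapositively O(wear_ppe ⊃ run_backup). Since O(wear_ppe) holds, K gives O(run_backup).
From O(run_backup) and premise 6, O(run_backup ⊃ ¬publish_summons), we obtain O(¬publish_summons).
Premise 3, O(rotate_keys ⊃ publish_summons), contraposes to O(¬publish_summons ⊃ ¬rotate_keys); with O(¬publish_summons) we get O(¬rotate_keys).
Premise 4 is O(¬post_bond ⊃ rotate_keys); contrapositively O(¬rotate_keys ⊃ post_bond). Since O(¬rotate_keys) holds, K gives O(post_bond).
Premises 2, 7 do not contribute to this derivation.
Thus O(post_bond), which is F(¬post_bond): ¬post_bond is forbidden.

Forbidden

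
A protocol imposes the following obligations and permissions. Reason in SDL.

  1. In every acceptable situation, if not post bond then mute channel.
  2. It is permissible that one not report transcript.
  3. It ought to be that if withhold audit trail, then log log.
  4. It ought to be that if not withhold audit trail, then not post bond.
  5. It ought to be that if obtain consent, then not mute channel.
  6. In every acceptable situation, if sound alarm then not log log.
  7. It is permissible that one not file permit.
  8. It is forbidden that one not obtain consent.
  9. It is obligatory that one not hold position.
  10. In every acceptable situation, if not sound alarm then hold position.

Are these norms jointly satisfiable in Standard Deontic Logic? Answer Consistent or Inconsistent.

F(¬obtain_consent) at premise 8 means O(obtain_consent).
With premise 5, O(obtain_consent → ¬mute_channel), the K-axiom yields O(¬mute_channel).
Premise 1 is O(¬post_bond → mute_channel); contrapositively O(¬mute_channel → post_bond). Since O(¬mute_channel) holds, K gives O(post_bond).
Premise 4 is O(¬withhold_audit_trail → ¬post_bond); contrapositively O(post_bond → withhold_audit_trail). Since O(post_bond) holds, K gives O(withhold_audit_trail).
Applying K to premise 3 (O(withhold_audit_trail → log_log)) and O(withhold_audit_trail) yields O(log_log).
Premise 6 is O(sound_alarm → ¬log_log); contrapositively O(log_log → ¬sound_alarm). Since O(log_log) holds, K gives O(¬sound_alarm).
Applying K to premise 10 (O(¬sound_alarm → hold_position)) and O(¬sound_alarm) yields O(hold_position).
But premise 9 directly asserts O(¬hold_position).
We now have both O(hold_position) and O(¬hold_position) — hold_position is simultaneously obligatory and forbidden, violating the D-axiom.

Inconsistent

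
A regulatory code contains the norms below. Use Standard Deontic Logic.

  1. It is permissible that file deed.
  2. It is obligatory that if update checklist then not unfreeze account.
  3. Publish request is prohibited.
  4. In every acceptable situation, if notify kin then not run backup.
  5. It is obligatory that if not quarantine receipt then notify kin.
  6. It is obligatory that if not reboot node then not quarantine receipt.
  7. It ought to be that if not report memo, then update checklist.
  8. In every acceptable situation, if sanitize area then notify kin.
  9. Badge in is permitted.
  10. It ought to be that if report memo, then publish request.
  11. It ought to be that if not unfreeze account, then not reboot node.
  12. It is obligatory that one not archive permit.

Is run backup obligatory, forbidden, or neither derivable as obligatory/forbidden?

F(publish_request) at premise 3 means O(¬publish_request).
The contrapositive of premise 10 (O(report_memo → publish_request)) is O(¬publish_request → ¬report_memo), and O(¬publish_request) is already established, so O(¬report_memo).
From O(¬report_memo) and premise 7, O(¬report_memo → update_checklist), we obtain O(update_checklist).
With premise 2, O(update_checklist → ¬unfreeze_account), the K-axiom yields O(¬unfreeze_account).
With premise 11, O(¬unfreeze_account → ¬reboot_node), the K-axiom yields O(¬reboot_node).
Applying K to premise 6 (O(¬reboot_node → ¬quarantine_receipt)) and O(¬reboot_node) yields O(¬quarantine_receipt).
With premise 5, O(¬quarantine_receipt → notify_kin), the K-axiom yields O(notify_kin).
With premise 4, O(notify_kin → ¬run_backup), the K-axiom yields O(¬run_backup).
Premises 1, 8, 9, 12 do not contribute to this derivation.
Thus O(¬run_backup), which is F(run_backup): run_backup is forbidden.

Forbidden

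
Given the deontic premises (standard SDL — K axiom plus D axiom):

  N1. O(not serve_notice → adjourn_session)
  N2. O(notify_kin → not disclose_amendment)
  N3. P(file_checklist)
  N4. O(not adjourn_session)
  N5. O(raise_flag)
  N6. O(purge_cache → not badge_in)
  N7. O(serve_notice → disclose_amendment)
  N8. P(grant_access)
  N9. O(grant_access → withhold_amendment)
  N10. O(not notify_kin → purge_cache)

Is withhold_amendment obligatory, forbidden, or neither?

Neither

Premise 9 is O(grant_access → withhold_amendment), but O(grant_access) is not derivable from the premises (the permission P(grant_access) asserts only not O(not grant_access), not O(grant_access)), so it does not yield O(withhold_amendment).
No premise or chain of K-axiom applications forces O(withhold_amendment), and none forces O(not withhold_amendment). So withhold_amendment is neither obligatory nor forbidden under these norms.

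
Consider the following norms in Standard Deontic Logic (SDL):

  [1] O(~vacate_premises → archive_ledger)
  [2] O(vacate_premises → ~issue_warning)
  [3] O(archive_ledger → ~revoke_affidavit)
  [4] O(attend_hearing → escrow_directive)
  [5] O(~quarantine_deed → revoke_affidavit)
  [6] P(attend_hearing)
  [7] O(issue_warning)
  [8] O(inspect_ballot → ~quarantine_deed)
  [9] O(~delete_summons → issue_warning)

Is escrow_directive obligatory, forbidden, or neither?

Premise 4 is O(attend_hearing → escrow_directive), but O(attend_hearing) is not derivable from the premises (the permission P(attend_hearing) asserts only ~O(~attend_hearing), not O(attend_hearing)), so it does not yield O(escrow_directive).
No premise or chain of K-axiom applications forces O(escrow_directive), and none forces O(~escrow_directive). So escrow_directive is neither obligatory nor forbidden under these norms.

Neither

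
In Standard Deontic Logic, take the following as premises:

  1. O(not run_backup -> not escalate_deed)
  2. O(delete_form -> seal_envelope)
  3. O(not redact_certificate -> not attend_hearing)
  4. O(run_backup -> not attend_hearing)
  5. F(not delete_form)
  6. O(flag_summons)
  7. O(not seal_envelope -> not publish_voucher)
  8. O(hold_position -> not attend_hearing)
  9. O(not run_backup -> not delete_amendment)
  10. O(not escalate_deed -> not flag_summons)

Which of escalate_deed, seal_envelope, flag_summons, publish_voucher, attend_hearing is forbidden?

attend_hearing

Premise 6 gives O(flag_summons).
Premise 10, O(not escalate_deed -> not flag_summons), contraposes to O(flag_summons -> escalate_deed); with O(flag_summons) we get O(escalate_deed).
Premise 1 is O(not run_backup -> not escalate_deed); contrapositively O(escalate_deed -> run_backup). Since O(escalate_deed) holds, K gives O(run_backup).
Premise 4 is O(run_backup -> not attend_hearing); since O(run_backup), deontic closure gives O(not attend_hearing).
So O(not attend_hearing) holds, i.e. attend_hearing is forbidden. None of the other listed options is forbidden under the premises.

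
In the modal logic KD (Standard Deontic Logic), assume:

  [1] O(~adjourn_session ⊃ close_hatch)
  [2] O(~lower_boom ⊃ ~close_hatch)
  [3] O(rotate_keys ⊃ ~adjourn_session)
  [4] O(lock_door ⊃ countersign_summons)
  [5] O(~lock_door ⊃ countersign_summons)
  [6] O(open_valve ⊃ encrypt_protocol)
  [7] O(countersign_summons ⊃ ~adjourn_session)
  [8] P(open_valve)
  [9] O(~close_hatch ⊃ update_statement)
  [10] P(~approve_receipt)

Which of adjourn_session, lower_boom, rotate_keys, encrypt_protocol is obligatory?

Premises 4 and 5 cover both cases: O(lock_door ⊃ countersign_summons) and O(~lock_door ⊃ countersign_summons). Since lock_door ∨ ~lock_door is a tautology, O(countersign_summons) follows.
Premise 7 is O(countersign_summons ⊃ ~adjourn_session); since O(countersign_summons), deontic closure gives O(~adjourn_session).
Premise 1 is O(~adjourn_session ⊃ close_hatch); since O(~adjourn_session), deontic closure gives O(close_hatch).
Premise 2 is O(~lower_boom ⊃ ~close_hatch); contrapositively O(close_hatch ⊃ lower_boom). Since O(close_hatch) holds, K gives O(lower_boom).
So O(lower_boom) holds — lower_boom is obligatory. None of the other listed options is made obligatory by any chain of premises.

lower_boom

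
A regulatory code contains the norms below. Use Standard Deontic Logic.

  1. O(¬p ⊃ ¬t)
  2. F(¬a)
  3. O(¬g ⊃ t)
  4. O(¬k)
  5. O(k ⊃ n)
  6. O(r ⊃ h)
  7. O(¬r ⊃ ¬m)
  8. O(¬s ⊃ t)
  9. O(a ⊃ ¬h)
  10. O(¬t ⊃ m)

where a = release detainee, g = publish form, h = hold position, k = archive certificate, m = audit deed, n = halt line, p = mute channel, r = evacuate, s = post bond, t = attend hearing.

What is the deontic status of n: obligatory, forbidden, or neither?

Premise 5 is O(k ⊃ n), but O(k) is not derivable from the premises, so it does not yield O(n).
No premise or chain of K-axiom applications forces O(n), and none forces O(¬n). So n is neither obligatory nor forbidden under these norms.

Neither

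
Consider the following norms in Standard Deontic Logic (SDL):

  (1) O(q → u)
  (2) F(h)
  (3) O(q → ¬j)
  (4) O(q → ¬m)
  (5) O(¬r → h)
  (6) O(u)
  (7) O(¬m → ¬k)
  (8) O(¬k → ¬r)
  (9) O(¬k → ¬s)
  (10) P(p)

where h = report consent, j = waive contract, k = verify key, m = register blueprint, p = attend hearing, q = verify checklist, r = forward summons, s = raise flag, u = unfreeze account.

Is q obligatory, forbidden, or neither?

Forbidden

Premise 2 is F(h), i.e. O(¬h).
Premise 5 is O(¬r → h); contrapositively O(¬h → r). Since O(¬h) holds, K gives O(r).
The contrapositive of premise 8 (O(¬k → ¬r)) is O(r → k), and O(r) is already established, so O(k).
The contrapositive of premise 7 (O(¬m → ¬k)) is O(k → m), and O(k) is already established, so O(m).
The contrapositive of premise 4 (O(q → ¬m)) is O(m → ¬q), and O(m) is already established, so O(¬q).
Premises 1, 3, 6, 9, 10 do not contribute to this derivation.
Thus O(¬q), which is F(q): q is forbidden.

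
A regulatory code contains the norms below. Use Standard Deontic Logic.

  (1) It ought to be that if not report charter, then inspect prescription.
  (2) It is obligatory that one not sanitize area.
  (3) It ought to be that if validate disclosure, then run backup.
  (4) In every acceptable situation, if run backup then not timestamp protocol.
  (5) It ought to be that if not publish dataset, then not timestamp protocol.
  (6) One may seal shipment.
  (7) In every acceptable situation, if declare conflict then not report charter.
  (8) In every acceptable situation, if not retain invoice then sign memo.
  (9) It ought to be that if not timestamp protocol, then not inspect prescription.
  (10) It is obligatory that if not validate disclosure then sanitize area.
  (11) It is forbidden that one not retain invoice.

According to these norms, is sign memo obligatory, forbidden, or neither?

Neither

Premise 8 is O(¬retain_invoice → sign_memo), but O(¬retain_invoice) is not derivable from the premises, so it does not yield O(sign_memo).
No premise or chain of K-axiom applications forces O(sign_memo), and none forces O(¬sign_memo). So sign_memo is neither obligatory nor forbidden under these norms.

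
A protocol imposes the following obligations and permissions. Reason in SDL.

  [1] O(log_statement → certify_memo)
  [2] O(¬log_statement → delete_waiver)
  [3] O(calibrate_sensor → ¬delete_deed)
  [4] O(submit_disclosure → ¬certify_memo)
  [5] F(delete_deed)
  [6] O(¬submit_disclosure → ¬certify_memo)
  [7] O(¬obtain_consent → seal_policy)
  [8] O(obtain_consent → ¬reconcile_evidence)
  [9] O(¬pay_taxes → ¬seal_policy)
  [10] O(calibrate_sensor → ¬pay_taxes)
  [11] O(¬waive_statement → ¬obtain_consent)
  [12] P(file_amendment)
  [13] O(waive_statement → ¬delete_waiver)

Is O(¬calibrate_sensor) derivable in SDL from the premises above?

Yes

Premises 6 and 4 cover both cases: O(¬submit_disclosure → ¬certify_memo) and O(submit_disclosure → ¬certify_memo). Since ¬submit_disclosure ∨ submit_disclosure is a tautology, O(¬certify_memo) follows.
Premise 1, O(log_statement → certify_memo), contraposes to O(¬certify_memo → ¬log_statement); with O(¬certify_memo) we get O(¬log_statement).
With premise 2, O(¬log_statement → delete_waiver), the K-axiom yields O(delete_waiver).
The contrapositive of premise 13 (O(waive_statement → ¬delete_waiver)) is O(delete_waiver → ¬waive_statement), and O(delete_waiver) is already established, so O(¬waive_statement).
With premise 11, O(¬waive_statement → ¬obtain_consent), the K-axiom yields O(¬obtain_consent).
With premise 7, O(¬obtain_consent → seal_policy), the K-axiom yields O(seal_policy).
Premise 9 is O(¬pay_taxes → ¬seal_policy); contrapositively O(seal_policy → pay_taxes). Since O(seal_policy) holds, K gives O(pay_taxes).
The contrapositive of premise 10 (O(calibrate_sensor → ¬pay_taxes)) is O(pay_taxes → ¬calibrate_sensor), and O(pay_taxes) is already established, so O(¬calibrate_sensor).
Premises 3, 5, 8, 12 do not contribute to this derivation.
So O(¬calibrate_sensor) follows.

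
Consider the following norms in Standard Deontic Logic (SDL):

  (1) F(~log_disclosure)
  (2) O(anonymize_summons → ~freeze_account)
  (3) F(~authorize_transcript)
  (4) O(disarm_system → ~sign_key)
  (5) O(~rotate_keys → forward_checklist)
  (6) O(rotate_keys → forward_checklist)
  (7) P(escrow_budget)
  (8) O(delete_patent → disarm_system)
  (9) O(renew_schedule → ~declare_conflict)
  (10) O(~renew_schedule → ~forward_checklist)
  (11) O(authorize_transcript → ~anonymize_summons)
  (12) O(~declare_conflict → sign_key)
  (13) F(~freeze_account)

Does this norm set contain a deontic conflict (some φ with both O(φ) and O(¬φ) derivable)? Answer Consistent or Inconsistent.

Premise 2 is O(anonymize_summons → ~freeze_account), but O(anonymize_summons) is not derivable from the premises, so it does not yield O(~freeze_account).
So O(~freeze_account) is not derivable, and the apparent clash with O(freeze_account) does not arise.
A world satisfying every obligation exists (e.g. anonymize_summons=false, authorize_transcript=true, declare_conflict=false, delete_patent=false, disarm_system=false, escrow_budget=false, forward_checklist=true, freeze_account=true, log_disclosure=true, renew_schedule=true, rotate_keys=false, sign_key=true); no atom is both obligatory and forbidden, so the set is consistent.

Consistent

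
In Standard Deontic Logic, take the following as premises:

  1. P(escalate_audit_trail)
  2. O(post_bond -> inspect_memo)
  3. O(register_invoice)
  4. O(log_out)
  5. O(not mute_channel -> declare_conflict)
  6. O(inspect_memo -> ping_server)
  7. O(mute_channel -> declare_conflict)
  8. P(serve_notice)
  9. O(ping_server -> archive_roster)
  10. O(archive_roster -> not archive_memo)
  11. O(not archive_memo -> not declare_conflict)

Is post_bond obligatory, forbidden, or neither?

Forbidden

Premises 5 and 7 are O(not mute_channel -> declare_conflict) and O(mute_channel -> declare_conflict); every ideal world satisfies not mute_channel or mute_channel, so in either case declare_conflict holds — hence O(declare_conflict).
The contrapositive of premise 11 (O(not archive_memo -> not declare_conflict)) is O(declare_conflict -> archive_memo), and O(declare_conflict) is already established, so O(archive_memo).
The contrapositive of premise 10 (O(archive_roster -> not archive_memo)) is O(archive_memo -> not archive_roster), and O(archive_memo) is already established, so O(not archive_roster).
The contrapositive of premise 9 (O(ping_server -> archive_roster)) is O(not archive_roster -> not ping_server), and O(not archive_roster) is already established, so O(not ping_server).
Premise 6 is O(inspect_memo -> ping_server); contrapositively O(not ping_server -> not inspect_memo). Since O(not ping_server) holds, K gives O(not inspect_memo).
Premise 2 is O(post_bond -> inspect_memo); contrapositively O(not inspect_memo -> not post_bond). Since O(not inspect_memo) holds, K gives O(not post_bond).
Premises 1, 3, 4, 8 do not contribute to this derivation.
Thus O(not post_bond), which is F(post_bond): post_bond is forbidden.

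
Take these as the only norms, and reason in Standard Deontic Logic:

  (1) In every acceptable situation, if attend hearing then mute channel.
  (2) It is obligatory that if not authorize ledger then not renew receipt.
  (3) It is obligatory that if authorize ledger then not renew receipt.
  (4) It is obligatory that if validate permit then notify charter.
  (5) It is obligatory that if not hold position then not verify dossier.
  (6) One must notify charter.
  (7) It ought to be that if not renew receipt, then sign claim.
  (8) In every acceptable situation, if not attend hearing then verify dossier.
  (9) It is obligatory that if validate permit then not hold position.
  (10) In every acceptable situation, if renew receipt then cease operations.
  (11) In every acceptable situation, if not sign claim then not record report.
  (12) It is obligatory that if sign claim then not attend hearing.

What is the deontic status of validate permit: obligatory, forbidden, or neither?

Premises 2 and 3 are O(¬authorize_ledger → ¬renew_receipt) and O(authorize_ledger → ¬renew_receipt); every ideal world satisfies ¬authorize_ledger or authorize_ledger, so in either case ¬renew_receipt holds — hence O(¬renew_receipt).
With premise 7, O(¬renew_receipt → sign_claim), the K-axiom yields O(sign_claim).
Applying K to premise 12 (O(sign_claim → ¬attend_hearing)) and O(sign_claim) yields O(¬attend_hearing).
From O(¬attend_hearing) and premise 8, O(¬attend_hearing → verify_dossier), we obtain O(verify_dossier).
Premise 5, O(¬hold_position → ¬verify_dossier), contraposes to O(verify_dossier → hold_position); with O(verify_dossier) we get O(hold_position).
Premise 9, O(validate_permit → ¬hold_position), contraposes to O(hold_position → ¬validate_permit); with O(hold_position) we get O(¬validate_permit).
Premises 1, 4, 6, 10, 11 do not contribute to this derivation.
Thus O(¬validate_permit), which is F(validate_permit): validate_permit is forbidden.

Forbidden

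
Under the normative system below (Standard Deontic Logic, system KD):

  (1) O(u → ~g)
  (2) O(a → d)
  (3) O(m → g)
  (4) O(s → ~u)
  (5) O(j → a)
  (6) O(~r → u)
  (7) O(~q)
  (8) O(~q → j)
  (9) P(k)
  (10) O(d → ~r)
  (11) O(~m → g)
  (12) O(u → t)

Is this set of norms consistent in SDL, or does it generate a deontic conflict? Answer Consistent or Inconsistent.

Premises 11 and 3 are O(~m → g) and O(m → g); every ideal world satisfies ~m or m, so in either case g holds — hence O(g).
Premise 1 is O(u → ~g); contrapositively O(g → ~u). Since O(g) holds, K gives O(~u).
Premise 6, O(~r → u), contraposes to O(~u → r); with O(~u) we get O(r).
Premise 10, O(d → ~r), contraposes to O(r → ~d); with O(r) we get O(~d).
The contrapositive of premise 2 (O(a → d)) is O(~d → ~a), and O(~d) is already established, so O(~a).
The contrapositive of premise 5 (O(j → a)) is O(~a → ~j), and O(~a) is already established, so O(~j).
The contrapositive of premise 8 (O(~q → j)) is O(~j → q), and O(~j) is already established, so O(q).
But premise 7 directly asserts O(~q).
We now have both O(q) and O(~q) — q is simultaneously obligatory and forbidden, violating the D-axiom.

Inconsistent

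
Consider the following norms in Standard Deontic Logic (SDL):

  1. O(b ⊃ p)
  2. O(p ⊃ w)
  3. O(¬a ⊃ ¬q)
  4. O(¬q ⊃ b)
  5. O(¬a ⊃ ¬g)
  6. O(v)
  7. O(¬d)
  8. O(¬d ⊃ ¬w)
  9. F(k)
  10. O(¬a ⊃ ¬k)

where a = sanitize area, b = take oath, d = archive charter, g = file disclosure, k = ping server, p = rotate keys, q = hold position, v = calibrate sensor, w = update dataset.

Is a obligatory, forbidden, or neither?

Premise 7 states O(¬d) outright.
Premise 8 is O(¬d ⊃ ¬w); since O(¬d), deontic closure gives O(¬w).
Premise 2, O(p ⊃ w), contraposes to O(¬w ⊃ ¬p); with O(¬w) we get O(¬p).
The contrapositive of premise 1 (O(b ⊃ p)) is O(¬p ⊃ ¬b), and O(¬p) is already established, so O(¬b).
Premise 4, O(¬q ⊃ b), contraposes to O(¬b ⊃ q); with O(¬b) we get O(q).
The contrapositive of premise 3 (O(¬a ⊃ ¬q)) is O(q ⊃ a), and O(q) is already established, so O(a).
Premises 5, 6, 9, 10 do not contribute to this derivation.
Hence a is obligatory.

Obligatory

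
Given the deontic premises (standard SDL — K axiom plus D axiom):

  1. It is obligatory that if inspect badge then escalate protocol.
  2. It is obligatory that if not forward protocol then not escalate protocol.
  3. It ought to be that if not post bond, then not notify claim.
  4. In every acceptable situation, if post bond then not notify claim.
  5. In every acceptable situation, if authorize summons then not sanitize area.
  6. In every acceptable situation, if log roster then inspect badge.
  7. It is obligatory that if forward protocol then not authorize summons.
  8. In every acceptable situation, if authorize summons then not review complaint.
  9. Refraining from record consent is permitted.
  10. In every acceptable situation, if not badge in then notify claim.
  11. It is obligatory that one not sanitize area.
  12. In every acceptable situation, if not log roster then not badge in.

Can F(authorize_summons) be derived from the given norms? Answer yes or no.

Yes

Premises 3 and 4 cover both cases: O(¬post_bond → ¬notify_claim) and O(post_bond → ¬notify_claim). Since ¬post_bond ∨ post_bond is a tautology, O(¬notify_claim) follows.
The contrapositive of premise 10 (O(¬badge_in → notify_claim)) is O(¬notify_claim → badge_in), and O(¬notify_claim) is already established, so O(badge_in).
Premise 12, O(¬log_roster → ¬badge_in), contraposes to O(badge_in → log_roster); with O(badge_in) we get O(log_roster).
Premise 6 is O(log_roster → inspect_badge); since O(log_roster), deontic closure gives O(inspect_badge).
With premise 1, O(inspect_badge → escalate_protocol), the K-axiom yields O(escalate_protocol).
Premise 2, O(¬forward_protocol → ¬escalate_protocol), contraposes to O(escalate_protocol → forward_protocol); with O(escalate_protocol) we get O(forward_protocol).
With premise 7, O(forward_protocol → ¬authorize_summons), the K-axiom yields O(¬authorize_summons).
Premises 5, 8, 9, 11 do not contribute to this derivation.
So O(¬authorize_summons) holds, i.e. F(authorize_summons). The claim follows.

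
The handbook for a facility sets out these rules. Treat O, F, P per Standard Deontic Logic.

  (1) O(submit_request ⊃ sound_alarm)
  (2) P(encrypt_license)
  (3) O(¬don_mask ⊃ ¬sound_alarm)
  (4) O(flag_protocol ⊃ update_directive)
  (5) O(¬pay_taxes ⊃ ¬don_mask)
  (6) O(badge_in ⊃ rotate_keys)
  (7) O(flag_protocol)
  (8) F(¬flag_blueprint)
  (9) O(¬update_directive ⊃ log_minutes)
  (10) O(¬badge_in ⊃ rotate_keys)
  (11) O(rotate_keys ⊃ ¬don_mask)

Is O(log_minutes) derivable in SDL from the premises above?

Premise 9 is O(¬update_directive ⊃ log_minutes), but O(¬update_directive) is not derivable from the premises, so it does not yield O(log_minutes).
No other premise forces O(log_minutes). An ideal world satisfying every premise can still have log_minutes false, so O(log_minutes) is not derivable.

No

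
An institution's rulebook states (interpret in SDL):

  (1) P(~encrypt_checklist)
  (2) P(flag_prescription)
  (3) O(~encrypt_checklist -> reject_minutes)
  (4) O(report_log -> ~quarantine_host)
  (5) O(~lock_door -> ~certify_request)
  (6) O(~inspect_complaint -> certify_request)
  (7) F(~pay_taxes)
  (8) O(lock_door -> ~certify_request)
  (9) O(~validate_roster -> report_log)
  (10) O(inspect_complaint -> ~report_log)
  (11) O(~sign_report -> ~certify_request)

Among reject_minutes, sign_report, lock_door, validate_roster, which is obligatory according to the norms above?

validate_roster

By case analysis on lock_door: premise 8 gives O(lock_door -> ~certify_request) and premise 5 gives O(~lock_door -> ~certify_request), so O(~certify_request) either way.
Premise 6 is O(~inspect_complaint -> certify_request); contrapositively O(~certify_request -> inspect_complaint). Since O(~certify_request) holds, K gives O(inspect_complaint).
Applying K to premise 10 (O(inspect_complaint -> ~report_log)) and O(inspect_complaint) yields O(~report_log).
Premise 9, O(~validate_roster -> report_log), contraposes to O(~report_log -> validate_roster); with O(~report_log) we get O(validate_roster).
So O(validate_roster) holds — validate_roster is obligatory. None of the other listed options is made obligatory by any chain of premises.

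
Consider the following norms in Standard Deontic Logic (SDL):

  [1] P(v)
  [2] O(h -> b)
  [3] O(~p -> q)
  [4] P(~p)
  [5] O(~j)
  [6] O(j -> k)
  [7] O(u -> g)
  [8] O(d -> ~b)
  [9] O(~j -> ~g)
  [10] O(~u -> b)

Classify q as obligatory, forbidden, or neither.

Neither

Premise 3 is O(~p -> q), but O(~p) is not derivable from the premises (the permission P(~p) asserts only ~O(p), not O(~p)), so it does not yield O(q).
No premise or chain of K-axiom applications forces O(q), and none forces O(~q). So q is neither obligatory nor forbidden under these norms.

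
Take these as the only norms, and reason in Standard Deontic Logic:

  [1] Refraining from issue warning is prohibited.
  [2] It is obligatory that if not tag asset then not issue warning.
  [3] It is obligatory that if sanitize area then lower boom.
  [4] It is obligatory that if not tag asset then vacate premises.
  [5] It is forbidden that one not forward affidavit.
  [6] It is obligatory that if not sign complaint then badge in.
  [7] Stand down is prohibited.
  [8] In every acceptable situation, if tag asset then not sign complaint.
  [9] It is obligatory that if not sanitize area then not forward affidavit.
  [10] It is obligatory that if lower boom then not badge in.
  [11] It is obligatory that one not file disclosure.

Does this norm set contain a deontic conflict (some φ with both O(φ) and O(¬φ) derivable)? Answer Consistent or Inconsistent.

Premise 1, F(¬issue_warning), is equivalent to O(issue_warning).
Premise 2 is O(¬tag_asset → ¬issue_warning); contrapositively O(issue_warning → tag_asset). Since O(issue_warning) holds, K gives O(tag_asset).
With premise 8, O(tag_asset → ¬sign_complaint), the K-axiom yields O(¬sign_complaint).
With premise 6, O(¬sign_complaint → badge_in), the K-axiom yields O(badge_in).
The contrapositive of premise 10 (O(lower_boom → ¬badge_in)) is O(badge_in → ¬lower_boom), and O(badge_in) is already established, so O(¬lower_boom).
The contrapositive of premise 3 (O(sanitize_area → lower_boom)) is O(¬lower_boom → ¬sanitize_area), and O(¬lower_boom) is already established, so O(¬sanitize_area).
From O(¬sanitize_area) and premise 9, O(¬sanitize_area → ¬forward_affidavit), we obtain O(¬forward_affidavit).
However, F(¬forward_affidavit) at premise 5 amounts to O(forward_affidavit).
We now have both O(¬forward_affidavit) and O(forward_affidavit) — forward_affidavit is simultaneously obligatory and forbidden, violating the D-axiom.

Inconsistent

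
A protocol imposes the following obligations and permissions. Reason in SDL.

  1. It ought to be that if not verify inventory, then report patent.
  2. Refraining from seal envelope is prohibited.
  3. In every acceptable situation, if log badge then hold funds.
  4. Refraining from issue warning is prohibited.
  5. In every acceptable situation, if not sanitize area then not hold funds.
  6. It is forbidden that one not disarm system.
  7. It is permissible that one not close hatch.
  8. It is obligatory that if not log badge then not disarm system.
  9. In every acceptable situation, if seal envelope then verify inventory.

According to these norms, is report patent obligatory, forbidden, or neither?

Neither

Premise 1 is O(¬verify_inventory → report_patent), but O(¬verify_inventory) is not derivable from the premises, so it does not yield O(report_patent).
No premise or chain of K-axiom applications forces O(report_patent), and none forces O(¬report_patent). So report_patent is neither obligatory nor forbidden under these norms.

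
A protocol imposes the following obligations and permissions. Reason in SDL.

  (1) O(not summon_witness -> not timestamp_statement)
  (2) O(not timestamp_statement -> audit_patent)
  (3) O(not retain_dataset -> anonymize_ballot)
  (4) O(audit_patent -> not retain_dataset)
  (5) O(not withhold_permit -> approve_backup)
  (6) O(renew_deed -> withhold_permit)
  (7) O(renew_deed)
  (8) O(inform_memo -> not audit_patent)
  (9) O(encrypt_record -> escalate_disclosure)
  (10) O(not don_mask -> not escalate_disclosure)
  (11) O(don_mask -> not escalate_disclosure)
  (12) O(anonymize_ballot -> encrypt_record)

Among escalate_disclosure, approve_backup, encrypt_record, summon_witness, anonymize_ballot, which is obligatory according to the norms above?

Premises 11 and 10 cover both cases: O(don_mask -> not escalate_disclosure) and O(not don_mask -> not escalate_disclosure). Since don_mask ∨ not don_mask is a tautology, O(not escalate_disclosure) follows.
The contrapositive of premise 9 (O(encrypt_record -> escalate_disclosure)) is O(not escalate_disclosure -> not encrypt_record), and O(not escalate_disclosure) is already established, so O(not encrypt_record).
Premise 12 is O(anonymize_ballot -> encrypt_record); contrapositively O(not encrypt_record -> not anonymize_ballot). Since O(not encrypt_record) holds, K gives O(not anonymize_ballot).
Premise 3 is O(not retain_dataset -> anonymize_ballot); contrapositively O(not anonymize_ballot -> retain_dataset). Since O(not anonymize_ballot) holds, K gives O(retain_dataset).
The contrapositive of premise 4 (O(audit_patent -> not retain_dataset)) is O(retain_dataset -> not audit_patent), and O(retain_dataset) is already established, so O(not audit_patent).
The contrapositive of premise 2 (O(not timestamp_statement -> audit_patent)) is O(not audit_patent -> timestamp_statement), and O(not audit_patent) is already established, so O(timestamp_statement).
Premise 1, O(not summon_witness -> not timestamp_statement), contraposes to O(timestamp_statement -> summon_witness); with O(timestamp_statement) we get O(summon_witness).
So O(summon_witness) holds — summon_witness is obligatory. None of the other listed options is made obligatory by any chain of premises.

summon_witness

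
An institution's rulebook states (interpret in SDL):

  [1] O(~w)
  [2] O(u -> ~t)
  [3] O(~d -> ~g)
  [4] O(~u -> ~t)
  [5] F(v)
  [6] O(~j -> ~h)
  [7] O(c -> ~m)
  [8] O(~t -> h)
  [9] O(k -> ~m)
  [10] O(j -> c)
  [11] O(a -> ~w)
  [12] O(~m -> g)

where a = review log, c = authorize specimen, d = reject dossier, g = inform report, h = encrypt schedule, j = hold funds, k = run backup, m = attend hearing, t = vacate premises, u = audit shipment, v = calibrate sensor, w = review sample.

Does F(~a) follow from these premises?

No

Premise 11 is O(a -> ~w); even if O(~w) held, inferring O(a) would be affirming the consequent — invalid.
No other premise forces O(a). An ideal world satisfying every premise can still have ~a true, so F(~a) is not derivable.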